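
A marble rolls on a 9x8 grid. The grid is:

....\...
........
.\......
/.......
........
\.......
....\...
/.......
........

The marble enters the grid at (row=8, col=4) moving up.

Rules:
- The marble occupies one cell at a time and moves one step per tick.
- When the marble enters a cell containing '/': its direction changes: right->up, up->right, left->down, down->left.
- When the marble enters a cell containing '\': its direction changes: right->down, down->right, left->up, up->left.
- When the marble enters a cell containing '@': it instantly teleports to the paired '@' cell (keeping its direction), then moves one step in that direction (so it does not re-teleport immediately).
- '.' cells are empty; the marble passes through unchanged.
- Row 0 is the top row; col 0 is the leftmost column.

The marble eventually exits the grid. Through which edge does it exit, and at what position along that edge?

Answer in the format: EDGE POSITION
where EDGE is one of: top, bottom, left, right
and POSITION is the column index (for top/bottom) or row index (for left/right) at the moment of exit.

Step 1: enter (8,4), '.' pass, move up to (7,4)
Step 2: enter (7,4), '.' pass, move up to (6,4)
Step 3: enter (6,4), '\' deflects up->left, move left to (6,3)
Step 4: enter (6,3), '.' pass, move left to (6,2)
Step 5: enter (6,2), '.' pass, move left to (6,1)
Step 6: enter (6,1), '.' pass, move left to (6,0)
Step 7: enter (6,0), '.' pass, move left to (6,-1)
Step 8: at (6,-1) — EXIT via left edge, pos 6

Answer: left 6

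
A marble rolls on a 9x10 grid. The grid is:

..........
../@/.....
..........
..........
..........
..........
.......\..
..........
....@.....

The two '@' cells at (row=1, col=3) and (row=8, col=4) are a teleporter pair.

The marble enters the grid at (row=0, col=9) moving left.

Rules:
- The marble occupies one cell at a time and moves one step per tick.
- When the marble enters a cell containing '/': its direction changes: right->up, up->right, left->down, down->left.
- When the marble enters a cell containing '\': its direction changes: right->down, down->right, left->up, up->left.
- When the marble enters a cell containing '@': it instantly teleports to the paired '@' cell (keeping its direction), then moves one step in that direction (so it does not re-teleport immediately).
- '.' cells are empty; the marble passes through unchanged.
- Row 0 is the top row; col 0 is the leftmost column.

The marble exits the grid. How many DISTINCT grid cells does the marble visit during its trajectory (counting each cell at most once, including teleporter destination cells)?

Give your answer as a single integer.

Step 1: enter (0,9), '.' pass, move left to (0,8)
Step 2: enter (0,8), '.' pass, move left to (0,7)
Step 3: enter (0,7), '.' pass, move left to (0,6)
Step 4: enter (0,6), '.' pass, move left to (0,5)
Step 5: enter (0,5), '.' pass, move left to (0,4)
Step 6: enter (0,4), '.' pass, move left to (0,3)
Step 7: enter (0,3), '.' pass, move left to (0,2)
Step 8: enter (0,2), '.' pass, move left to (0,1)
Step 9: enter (0,1), '.' pass, move left to (0,0)
Step 10: enter (0,0), '.' pass, move left to (0,-1)
Step 11: at (0,-1) — EXIT via left edge, pos 0
Distinct cells visited: 10 (path length 10)

Answer: 10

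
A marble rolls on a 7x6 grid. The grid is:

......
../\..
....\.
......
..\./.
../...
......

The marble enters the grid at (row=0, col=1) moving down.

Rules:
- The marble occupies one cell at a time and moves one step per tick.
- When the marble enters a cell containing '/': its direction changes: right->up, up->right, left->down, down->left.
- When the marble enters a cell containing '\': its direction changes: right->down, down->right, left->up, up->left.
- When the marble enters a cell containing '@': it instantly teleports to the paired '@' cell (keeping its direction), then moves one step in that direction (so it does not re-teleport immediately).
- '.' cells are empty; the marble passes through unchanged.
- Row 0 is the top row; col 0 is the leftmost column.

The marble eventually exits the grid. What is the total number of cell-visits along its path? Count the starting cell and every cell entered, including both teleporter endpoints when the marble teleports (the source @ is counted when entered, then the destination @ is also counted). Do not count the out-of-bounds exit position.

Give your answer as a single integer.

Answer: 7

Derivation:
Step 1: enter (0,1), '.' pass, move down to (1,1)
Step 2: enter (1,1), '.' pass, move down to (2,1)
Step 3: enter (2,1), '.' pass, move down to (3,1)
Step 4: enter (3,1), '.' pass, move down to (4,1)
Step 5: enter (4,1), '.' pass, move down to (5,1)
Step 6: enter (5,1), '.' pass, move down to (6,1)
Step 7: enter (6,1), '.' pass, move down to (7,1)
Step 8: at (7,1) — EXIT via bottom edge, pos 1
Path length (cell visits): 7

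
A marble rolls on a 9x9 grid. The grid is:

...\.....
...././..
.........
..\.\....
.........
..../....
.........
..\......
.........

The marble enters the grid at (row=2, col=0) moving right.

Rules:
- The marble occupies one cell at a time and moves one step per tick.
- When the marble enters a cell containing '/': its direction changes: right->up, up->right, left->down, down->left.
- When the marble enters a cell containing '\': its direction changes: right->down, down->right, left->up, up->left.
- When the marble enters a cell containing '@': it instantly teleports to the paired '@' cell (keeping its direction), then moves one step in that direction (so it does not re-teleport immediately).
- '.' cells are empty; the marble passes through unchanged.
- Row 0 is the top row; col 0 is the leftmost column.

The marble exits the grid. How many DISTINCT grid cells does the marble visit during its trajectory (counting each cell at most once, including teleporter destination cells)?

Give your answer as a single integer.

Answer: 9

Derivation:
Step 1: enter (2,0), '.' pass, move right to (2,1)
Step 2: enter (2,1), '.' pass, move right to (2,2)
Step 3: enter (2,2), '.' pass, move right to (2,3)
Step 4: enter (2,3), '.' pass, move right to (2,4)
Step 5: enter (2,4), '.' pass, move right to (2,5)
Step 6: enter (2,5), '.' pass, move right to (2,6)
Step 7: enter (2,6), '.' pass, move right to (2,7)
Step 8: enter (2,7), '.' pass, move right to (2,8)
Step 9: enter (2,8), '.' pass, move right to (2,9)
Step 10: at (2,9) — EXIT via right edge, pos 2
Distinct cells visited: 9 (path length 9)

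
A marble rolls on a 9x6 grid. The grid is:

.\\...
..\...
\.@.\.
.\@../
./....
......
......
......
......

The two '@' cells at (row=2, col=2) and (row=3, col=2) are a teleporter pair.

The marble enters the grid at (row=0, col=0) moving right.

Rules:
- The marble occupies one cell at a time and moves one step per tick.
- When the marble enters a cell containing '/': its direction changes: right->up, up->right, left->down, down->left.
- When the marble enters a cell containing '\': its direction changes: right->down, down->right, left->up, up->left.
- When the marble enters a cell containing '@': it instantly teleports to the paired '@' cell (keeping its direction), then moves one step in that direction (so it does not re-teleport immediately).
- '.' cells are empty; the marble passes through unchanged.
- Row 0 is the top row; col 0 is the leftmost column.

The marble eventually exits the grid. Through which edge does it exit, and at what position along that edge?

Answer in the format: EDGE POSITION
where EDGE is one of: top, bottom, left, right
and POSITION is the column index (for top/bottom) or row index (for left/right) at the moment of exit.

Answer: bottom 4

Derivation:
Step 1: enter (0,0), '.' pass, move right to (0,1)
Step 2: enter (0,1), '\' deflects right->down, move down to (1,1)
Step 3: enter (1,1), '.' pass, move down to (2,1)
Step 4: enter (2,1), '.' pass, move down to (3,1)
Step 5: enter (3,1), '\' deflects down->right, move right to (3,2)
Step 6: enter (3,2), '@' teleport (3,2)->(2,2), also enter (2,2), move right to (2,3)
Step 7: enter (2,3), '.' pass, move right to (2,4)
Step 8: enter (2,4), '\' deflects right->down, move down to (3,4)
Step 9: enter (3,4), '.' pass, move down to (4,4)
Step 10: enter (4,4), '.' pass, move down to (5,4)
Step 11: enter (5,4), '.' pass, move down to (6,4)
Step 12: enter (6,4), '.' pass, move down to (7,4)
Step 13: enter (7,4), '.' pass, move down to (8,4)
Step 14: enter (8,4), '.' pass, move down to (9,4)
Step 15: at (9,4) — EXIT via bottom edge, pos 4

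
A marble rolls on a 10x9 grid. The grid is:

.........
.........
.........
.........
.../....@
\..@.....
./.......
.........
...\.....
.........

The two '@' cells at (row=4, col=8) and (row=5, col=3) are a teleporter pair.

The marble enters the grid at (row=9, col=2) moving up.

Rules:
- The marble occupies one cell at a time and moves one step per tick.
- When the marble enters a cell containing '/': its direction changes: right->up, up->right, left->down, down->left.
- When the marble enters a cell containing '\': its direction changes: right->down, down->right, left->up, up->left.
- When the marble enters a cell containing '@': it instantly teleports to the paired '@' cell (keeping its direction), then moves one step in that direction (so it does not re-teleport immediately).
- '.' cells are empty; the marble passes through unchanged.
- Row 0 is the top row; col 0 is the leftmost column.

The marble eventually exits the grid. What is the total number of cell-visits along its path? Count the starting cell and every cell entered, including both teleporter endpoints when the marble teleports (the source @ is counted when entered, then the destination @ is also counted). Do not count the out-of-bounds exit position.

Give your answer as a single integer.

Step 1: enter (9,2), '.' pass, move up to (8,2)
Step 2: enter (8,2), '.' pass, move up to (7,2)
Step 3: enter (7,2), '.' pass, move up to (6,2)
Step 4: enter (6,2), '.' pass, move up to (5,2)
Step 5: enter (5,2), '.' pass, move up to (4,2)
Step 6: enter (4,2), '.' pass, move up to (3,2)
Step 7: enter (3,2), '.' pass, move up to (2,2)
Step 8: enter (2,2), '.' pass, move up to (1,2)
Step 9: enter (1,2), '.' pass, move up to (0,2)
Step 10: enter (0,2), '.' pass, move up to (-1,2)
Step 11: at (-1,2) — EXIT via top edge, pos 2
Path length (cell visits): 10

Answer: 10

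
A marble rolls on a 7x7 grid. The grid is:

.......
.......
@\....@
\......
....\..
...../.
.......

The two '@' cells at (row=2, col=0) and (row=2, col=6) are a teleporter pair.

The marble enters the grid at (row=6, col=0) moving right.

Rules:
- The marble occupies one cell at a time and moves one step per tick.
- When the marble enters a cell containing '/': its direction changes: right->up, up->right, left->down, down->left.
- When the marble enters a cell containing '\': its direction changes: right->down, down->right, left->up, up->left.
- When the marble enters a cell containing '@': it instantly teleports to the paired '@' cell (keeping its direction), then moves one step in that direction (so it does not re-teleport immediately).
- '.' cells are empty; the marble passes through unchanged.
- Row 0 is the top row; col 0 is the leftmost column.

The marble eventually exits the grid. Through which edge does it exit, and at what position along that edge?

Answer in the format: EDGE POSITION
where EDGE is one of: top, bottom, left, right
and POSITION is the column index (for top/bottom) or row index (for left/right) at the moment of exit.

Answer: right 6

Derivation:
Step 1: enter (6,0), '.' pass, move right to (6,1)
Step 2: enter (6,1), '.' pass, move right to (6,2)
Step 3: enter (6,2), '.' pass, move right to (6,3)
Step 4: enter (6,3), '.' pass, move right to (6,4)
Step 5: enter (6,4), '.' pass, move right to (6,5)
Step 6: enter (6,5), '.' pass, move right to (6,6)
Step 7: enter (6,6), '.' pass, move right to (6,7)
Step 8: at (6,7) — EXIT via right edge, pos 6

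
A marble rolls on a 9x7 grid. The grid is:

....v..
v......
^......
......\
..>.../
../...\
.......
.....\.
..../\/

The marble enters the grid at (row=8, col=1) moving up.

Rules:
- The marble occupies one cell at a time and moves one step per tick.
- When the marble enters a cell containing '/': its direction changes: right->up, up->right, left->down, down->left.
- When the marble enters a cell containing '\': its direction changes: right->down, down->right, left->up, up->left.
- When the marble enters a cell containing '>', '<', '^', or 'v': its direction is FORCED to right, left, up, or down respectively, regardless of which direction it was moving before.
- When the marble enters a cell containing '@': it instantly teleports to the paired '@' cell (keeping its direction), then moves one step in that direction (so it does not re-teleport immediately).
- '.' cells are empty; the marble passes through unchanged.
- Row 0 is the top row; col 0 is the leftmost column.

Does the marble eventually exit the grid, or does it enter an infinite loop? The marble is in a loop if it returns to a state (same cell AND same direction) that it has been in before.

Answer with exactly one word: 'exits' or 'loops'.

Answer: exits

Derivation:
Step 1: enter (8,1), '.' pass, move up to (7,1)
Step 2: enter (7,1), '.' pass, move up to (6,1)
Step 3: enter (6,1), '.' pass, move up to (5,1)
Step 4: enter (5,1), '.' pass, move up to (4,1)
Step 5: enter (4,1), '.' pass, move up to (3,1)
Step 6: enter (3,1), '.' pass, move up to (2,1)
Step 7: enter (2,1), '.' pass, move up to (1,1)
Step 8: enter (1,1), '.' pass, move up to (0,1)
Step 9: enter (0,1), '.' pass, move up to (-1,1)
Step 10: at (-1,1) — EXIT via top edge, pos 1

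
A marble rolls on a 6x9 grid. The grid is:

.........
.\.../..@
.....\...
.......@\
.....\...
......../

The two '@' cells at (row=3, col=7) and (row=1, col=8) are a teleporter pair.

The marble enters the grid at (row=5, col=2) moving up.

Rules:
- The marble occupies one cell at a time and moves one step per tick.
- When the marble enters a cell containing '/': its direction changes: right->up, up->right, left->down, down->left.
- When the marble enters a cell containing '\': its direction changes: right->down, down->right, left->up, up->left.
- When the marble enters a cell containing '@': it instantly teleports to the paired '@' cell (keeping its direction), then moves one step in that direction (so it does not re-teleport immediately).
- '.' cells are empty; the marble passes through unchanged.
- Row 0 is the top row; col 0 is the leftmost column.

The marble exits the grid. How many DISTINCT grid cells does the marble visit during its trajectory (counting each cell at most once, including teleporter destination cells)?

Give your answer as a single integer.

Step 1: enter (5,2), '.' pass, move up to (4,2)
Step 2: enter (4,2), '.' pass, move up to (3,2)
Step 3: enter (3,2), '.' pass, move up to (2,2)
Step 4: enter (2,2), '.' pass, move up to (1,2)
Step 5: enter (1,2), '.' pass, move up to (0,2)
Step 6: enter (0,2), '.' pass, move up to (-1,2)
Step 7: at (-1,2) — EXIT via top edge, pos 2
Distinct cells visited: 6 (path length 6)

Answer: 6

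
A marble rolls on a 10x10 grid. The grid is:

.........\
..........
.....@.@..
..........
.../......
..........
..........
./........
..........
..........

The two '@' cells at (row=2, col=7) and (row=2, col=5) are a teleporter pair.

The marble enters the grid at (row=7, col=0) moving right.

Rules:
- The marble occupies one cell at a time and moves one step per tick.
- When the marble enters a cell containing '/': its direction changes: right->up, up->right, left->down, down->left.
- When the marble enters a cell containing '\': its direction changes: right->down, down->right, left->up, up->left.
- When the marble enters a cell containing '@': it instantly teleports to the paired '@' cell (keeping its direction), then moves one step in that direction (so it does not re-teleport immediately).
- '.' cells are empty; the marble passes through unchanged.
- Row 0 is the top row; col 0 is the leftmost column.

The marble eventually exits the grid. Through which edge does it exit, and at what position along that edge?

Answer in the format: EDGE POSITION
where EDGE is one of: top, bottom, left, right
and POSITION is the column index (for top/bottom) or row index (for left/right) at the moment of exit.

Step 1: enter (7,0), '.' pass, move right to (7,1)
Step 2: enter (7,1), '/' deflects right->up, move up to (6,1)
Step 3: enter (6,1), '.' pass, move up to (5,1)
Step 4: enter (5,1), '.' pass, move up to (4,1)
Step 5: enter (4,1), '.' pass, move up to (3,1)
Step 6: enter (3,1), '.' pass, move up to (2,1)
Step 7: enter (2,1), '.' pass, move up to (1,1)
Step 8: enter (1,1), '.' pass, move up to (0,1)
Step 9: enter (0,1), '.' pass, move up to (-1,1)
Step 10: at (-1,1) — EXIT via top edge, pos 1

Answer: top 1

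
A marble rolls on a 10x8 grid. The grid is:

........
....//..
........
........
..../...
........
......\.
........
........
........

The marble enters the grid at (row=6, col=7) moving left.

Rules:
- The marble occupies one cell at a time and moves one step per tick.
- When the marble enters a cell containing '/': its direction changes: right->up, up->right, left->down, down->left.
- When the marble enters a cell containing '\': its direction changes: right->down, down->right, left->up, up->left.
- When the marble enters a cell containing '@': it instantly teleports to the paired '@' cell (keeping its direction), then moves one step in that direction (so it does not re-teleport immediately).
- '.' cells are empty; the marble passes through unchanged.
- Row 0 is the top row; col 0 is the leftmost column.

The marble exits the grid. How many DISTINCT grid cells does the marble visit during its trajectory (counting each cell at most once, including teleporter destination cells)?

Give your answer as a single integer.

Step 1: enter (6,7), '.' pass, move left to (6,6)
Step 2: enter (6,6), '\' deflects left->up, move up to (5,6)
Step 3: enter (5,6), '.' pass, move up to (4,6)
Step 4: enter (4,6), '.' pass, move up to (3,6)
Step 5: enter (3,6), '.' pass, move up to (2,6)
Step 6: enter (2,6), '.' pass, move up to (1,6)
Step 7: enter (1,6), '.' pass, move up to (0,6)
Step 8: enter (0,6), '.' pass, move up to (-1,6)
Step 9: at (-1,6) — EXIT via top edge, pos 6
Distinct cells visited: 8 (path length 8)

Answer: 8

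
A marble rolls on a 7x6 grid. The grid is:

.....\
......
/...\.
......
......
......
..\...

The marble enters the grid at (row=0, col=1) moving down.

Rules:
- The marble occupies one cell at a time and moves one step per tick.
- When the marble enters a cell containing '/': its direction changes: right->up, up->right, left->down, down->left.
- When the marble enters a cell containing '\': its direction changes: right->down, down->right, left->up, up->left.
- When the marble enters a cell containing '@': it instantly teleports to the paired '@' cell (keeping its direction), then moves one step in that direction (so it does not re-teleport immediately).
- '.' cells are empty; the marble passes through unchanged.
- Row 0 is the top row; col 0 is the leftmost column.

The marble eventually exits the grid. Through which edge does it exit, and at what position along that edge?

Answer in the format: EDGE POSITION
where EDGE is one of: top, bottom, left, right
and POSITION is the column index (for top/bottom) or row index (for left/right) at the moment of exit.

Answer: bottom 1

Derivation:
Step 1: enter (0,1), '.' pass, move down to (1,1)
Step 2: enter (1,1), '.' pass, move down to (2,1)
Step 3: enter (2,1), '.' pass, move down to (3,1)
Step 4: enter (3,1), '.' pass, move down to (4,1)
Step 5: enter (4,1), '.' pass, move down to (5,1)
Step 6: enter (5,1), '.' pass, move down to (6,1)
Step 7: enter (6,1), '.' pass, move down to (7,1)
Step 8: at (7,1) — EXIT via bottom edge, pos 1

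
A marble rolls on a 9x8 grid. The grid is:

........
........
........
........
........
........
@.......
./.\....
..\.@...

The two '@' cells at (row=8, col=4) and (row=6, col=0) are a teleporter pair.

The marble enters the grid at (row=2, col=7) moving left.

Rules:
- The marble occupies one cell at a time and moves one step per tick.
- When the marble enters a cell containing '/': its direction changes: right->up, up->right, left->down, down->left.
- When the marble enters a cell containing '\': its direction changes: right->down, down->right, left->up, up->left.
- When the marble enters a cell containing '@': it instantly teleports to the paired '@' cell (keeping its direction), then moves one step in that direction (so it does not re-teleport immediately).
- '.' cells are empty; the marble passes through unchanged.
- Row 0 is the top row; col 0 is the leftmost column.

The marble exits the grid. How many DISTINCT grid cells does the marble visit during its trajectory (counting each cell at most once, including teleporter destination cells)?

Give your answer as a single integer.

Answer: 8

Derivation:
Step 1: enter (2,7), '.' pass, move left to (2,6)
Step 2: enter (2,6), '.' pass, move left to (2,5)
Step 3: enter (2,5), '.' pass, move left to (2,4)
Step 4: enter (2,4), '.' pass, move left to (2,3)
Step 5: enter (2,3), '.' pass, move left to (2,2)
Step 6: enter (2,2), '.' pass, move left to (2,1)
Step 7: enter (2,1), '.' pass, move left to (2,0)
Step 8: enter (2,0), '.' pass, move left to (2,-1)
Step 9: at (2,-1) — EXIT via left edge, pos 2
Distinct cells visited: 8 (path length 8)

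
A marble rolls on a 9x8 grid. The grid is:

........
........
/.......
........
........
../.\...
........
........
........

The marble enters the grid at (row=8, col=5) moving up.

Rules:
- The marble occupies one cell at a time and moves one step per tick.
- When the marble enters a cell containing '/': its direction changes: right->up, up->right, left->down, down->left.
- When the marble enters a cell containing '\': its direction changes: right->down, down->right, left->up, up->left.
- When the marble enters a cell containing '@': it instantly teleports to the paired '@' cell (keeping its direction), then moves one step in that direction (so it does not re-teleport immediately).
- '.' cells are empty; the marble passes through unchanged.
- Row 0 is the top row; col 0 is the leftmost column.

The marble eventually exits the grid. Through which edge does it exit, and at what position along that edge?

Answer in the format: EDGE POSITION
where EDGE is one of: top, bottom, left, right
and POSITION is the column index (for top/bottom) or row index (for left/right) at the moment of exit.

Step 1: enter (8,5), '.' pass, move up to (7,5)
Step 2: enter (7,5), '.' pass, move up to (6,5)
Step 3: enter (6,5), '.' pass, move up to (5,5)
Step 4: enter (5,5), '.' pass, move up to (4,5)
Step 5: enter (4,5), '.' pass, move up to (3,5)
Step 6: enter (3,5), '.' pass, move up to (2,5)
Step 7: enter (2,5), '.' pass, move up to (1,5)
Step 8: enter (1,5), '.' pass, move up to (0,5)
Step 9: enter (0,5), '.' pass, move up to (-1,5)
Step 10: at (-1,5) — EXIT via top edge, pos 5

Answer: top 5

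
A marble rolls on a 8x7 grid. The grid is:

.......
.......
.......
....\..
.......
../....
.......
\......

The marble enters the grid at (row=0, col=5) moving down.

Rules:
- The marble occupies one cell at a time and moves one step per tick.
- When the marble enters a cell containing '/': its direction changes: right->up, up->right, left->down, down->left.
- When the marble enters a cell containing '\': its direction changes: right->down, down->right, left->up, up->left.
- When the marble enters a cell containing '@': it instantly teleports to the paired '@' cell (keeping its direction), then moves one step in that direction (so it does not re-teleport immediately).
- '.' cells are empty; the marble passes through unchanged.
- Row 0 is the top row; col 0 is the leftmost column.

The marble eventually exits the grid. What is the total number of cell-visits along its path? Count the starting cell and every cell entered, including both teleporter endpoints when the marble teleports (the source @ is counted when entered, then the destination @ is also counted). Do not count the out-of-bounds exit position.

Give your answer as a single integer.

Answer: 8

Derivation:
Step 1: enter (0,5), '.' pass, move down to (1,5)
Step 2: enter (1,5), '.' pass, move down to (2,5)
Step 3: enter (2,5), '.' pass, move down to (3,5)
Step 4: enter (3,5), '.' pass, move down to (4,5)
Step 5: enter (4,5), '.' pass, move down to (5,5)
Step 6: enter (5,5), '.' pass, move down to (6,5)
Step 7: enter (6,5), '.' pass, move down to (7,5)
Step 8: enter (7,5), '.' pass, move down to (8,5)
Step 9: at (8,5) — EXIT via bottom edge, pos 5
Path length (cell visits): 8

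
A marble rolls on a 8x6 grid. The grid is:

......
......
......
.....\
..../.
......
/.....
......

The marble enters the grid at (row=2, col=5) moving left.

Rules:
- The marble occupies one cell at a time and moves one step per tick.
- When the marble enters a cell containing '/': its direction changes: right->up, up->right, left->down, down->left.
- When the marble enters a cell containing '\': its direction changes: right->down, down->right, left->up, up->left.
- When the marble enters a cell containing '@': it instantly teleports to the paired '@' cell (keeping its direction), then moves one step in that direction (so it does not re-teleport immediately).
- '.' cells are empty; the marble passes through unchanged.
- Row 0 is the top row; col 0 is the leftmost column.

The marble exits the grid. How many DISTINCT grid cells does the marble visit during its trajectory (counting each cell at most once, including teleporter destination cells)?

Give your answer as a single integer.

Answer: 6

Derivation:
Step 1: enter (2,5), '.' pass, move left to (2,4)
Step 2: enter (2,4), '.' pass, move left to (2,3)
Step 3: enter (2,3), '.' pass, move left to (2,2)
Step 4: enter (2,2), '.' pass, move left to (2,1)
Step 5: enter (2,1), '.' pass, move left to (2,0)
Step 6: enter (2,0), '.' pass, move left to (2,-1)
Step 7: at (2,-1) — EXIT via left edge, pos 2
Distinct cells visited: 6 (path length 6)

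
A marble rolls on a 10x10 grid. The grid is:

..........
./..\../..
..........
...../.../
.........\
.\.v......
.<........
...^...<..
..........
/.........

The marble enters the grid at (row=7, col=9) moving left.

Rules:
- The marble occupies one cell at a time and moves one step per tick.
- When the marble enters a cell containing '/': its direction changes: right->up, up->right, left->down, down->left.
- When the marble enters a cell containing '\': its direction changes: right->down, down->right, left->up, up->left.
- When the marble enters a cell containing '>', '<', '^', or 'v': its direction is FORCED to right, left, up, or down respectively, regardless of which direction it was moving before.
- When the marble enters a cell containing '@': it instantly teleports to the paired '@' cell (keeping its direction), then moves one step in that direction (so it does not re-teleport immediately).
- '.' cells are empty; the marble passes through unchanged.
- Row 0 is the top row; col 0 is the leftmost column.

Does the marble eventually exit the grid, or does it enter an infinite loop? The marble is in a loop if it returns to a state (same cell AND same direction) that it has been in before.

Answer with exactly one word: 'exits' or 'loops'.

Step 1: enter (7,9), '.' pass, move left to (7,8)
Step 2: enter (7,8), '.' pass, move left to (7,7)
Step 3: enter (7,7), '<' forces left->left, move left to (7,6)
Step 4: enter (7,6), '.' pass, move left to (7,5)
Step 5: enter (7,5), '.' pass, move left to (7,4)
Step 6: enter (7,4), '.' pass, move left to (7,3)
Step 7: enter (7,3), '^' forces left->up, move up to (6,3)
Step 8: enter (6,3), '.' pass, move up to (5,3)
Step 9: enter (5,3), 'v' forces up->down, move down to (6,3)
Step 10: enter (6,3), '.' pass, move down to (7,3)
Step 11: enter (7,3), '^' forces down->up, move up to (6,3)
Step 12: at (6,3) dir=up — LOOP DETECTED (seen before)

Answer: loops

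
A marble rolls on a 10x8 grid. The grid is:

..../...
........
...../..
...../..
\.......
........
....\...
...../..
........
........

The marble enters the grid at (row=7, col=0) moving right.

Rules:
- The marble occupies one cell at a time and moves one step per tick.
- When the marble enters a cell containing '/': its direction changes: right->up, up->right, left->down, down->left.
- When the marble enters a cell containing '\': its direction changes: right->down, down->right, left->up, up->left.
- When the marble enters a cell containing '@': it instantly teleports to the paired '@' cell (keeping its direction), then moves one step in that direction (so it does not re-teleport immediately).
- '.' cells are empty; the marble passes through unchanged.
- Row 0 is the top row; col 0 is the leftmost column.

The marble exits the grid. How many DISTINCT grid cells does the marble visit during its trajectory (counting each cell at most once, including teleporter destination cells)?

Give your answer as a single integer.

Step 1: enter (7,0), '.' pass, move right to (7,1)
Step 2: enter (7,1), '.' pass, move right to (7,2)
Step 3: enter (7,2), '.' pass, move right to (7,3)
Step 4: enter (7,3), '.' pass, move right to (7,4)
Step 5: enter (7,4), '.' pass, move right to (7,5)
Step 6: enter (7,5), '/' deflects right->up, move up to (6,5)
Step 7: enter (6,5), '.' pass, move up to (5,5)
Step 8: enter (5,5), '.' pass, move up to (4,5)
Step 9: enter (4,5), '.' pass, move up to (3,5)
Step 10: enter (3,5), '/' deflects up->right, move right to (3,6)
Step 11: enter (3,6), '.' pass, move right to (3,7)
Step 12: enter (3,7), '.' pass, move right to (3,8)
Step 13: at (3,8) — EXIT via right edge, pos 3
Distinct cells visited: 12 (path length 12)

Answer: 12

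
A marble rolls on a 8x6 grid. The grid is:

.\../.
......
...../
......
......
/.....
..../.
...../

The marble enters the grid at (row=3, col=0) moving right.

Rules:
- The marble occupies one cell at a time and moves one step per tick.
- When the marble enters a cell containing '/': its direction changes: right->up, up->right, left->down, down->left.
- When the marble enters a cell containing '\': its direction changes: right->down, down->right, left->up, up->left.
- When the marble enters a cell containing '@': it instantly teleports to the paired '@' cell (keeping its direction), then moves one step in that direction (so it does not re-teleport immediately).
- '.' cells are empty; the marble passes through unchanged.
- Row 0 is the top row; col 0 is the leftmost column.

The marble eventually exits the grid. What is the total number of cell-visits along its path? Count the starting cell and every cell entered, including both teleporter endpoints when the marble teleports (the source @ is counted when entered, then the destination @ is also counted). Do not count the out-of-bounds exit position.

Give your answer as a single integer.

Answer: 6

Derivation:
Step 1: enter (3,0), '.' pass, move right to (3,1)
Step 2: enter (3,1), '.' pass, move right to (3,2)
Step 3: enter (3,2), '.' pass, move right to (3,3)
Step 4: enter (3,3), '.' pass, move right to (3,4)
Step 5: enter (3,4), '.' pass, move right to (3,5)
Step 6: enter (3,5), '.' pass, move right to (3,6)
Step 7: at (3,6) — EXIT via right edge, pos 3
Path length (cell visits): 6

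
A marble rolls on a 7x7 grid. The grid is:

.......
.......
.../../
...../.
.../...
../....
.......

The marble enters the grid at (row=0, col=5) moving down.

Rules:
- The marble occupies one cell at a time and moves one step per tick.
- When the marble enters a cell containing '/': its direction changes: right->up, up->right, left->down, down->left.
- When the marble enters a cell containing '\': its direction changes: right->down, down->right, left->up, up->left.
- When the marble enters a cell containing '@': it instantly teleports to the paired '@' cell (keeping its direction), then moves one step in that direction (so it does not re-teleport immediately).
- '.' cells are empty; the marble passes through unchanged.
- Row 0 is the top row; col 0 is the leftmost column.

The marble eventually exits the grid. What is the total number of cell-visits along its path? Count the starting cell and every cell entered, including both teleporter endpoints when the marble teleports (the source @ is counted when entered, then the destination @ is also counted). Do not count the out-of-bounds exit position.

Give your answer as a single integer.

Answer: 9

Derivation:
Step 1: enter (0,5), '.' pass, move down to (1,5)
Step 2: enter (1,5), '.' pass, move down to (2,5)
Step 3: enter (2,5), '.' pass, move down to (3,5)
Step 4: enter (3,5), '/' deflects down->left, move left to (3,4)
Step 5: enter (3,4), '.' pass, move left to (3,3)
Step 6: enter (3,3), '.' pass, move left to (3,2)
Step 7: enter (3,2), '.' pass, move left to (3,1)
Step 8: enter (3,1), '.' pass, move left to (3,0)
Step 9: enter (3,0), '.' pass, move left to (3,-1)
Step 10: at (3,-1) — EXIT via left edge, pos 3
Path length (cell visits): 9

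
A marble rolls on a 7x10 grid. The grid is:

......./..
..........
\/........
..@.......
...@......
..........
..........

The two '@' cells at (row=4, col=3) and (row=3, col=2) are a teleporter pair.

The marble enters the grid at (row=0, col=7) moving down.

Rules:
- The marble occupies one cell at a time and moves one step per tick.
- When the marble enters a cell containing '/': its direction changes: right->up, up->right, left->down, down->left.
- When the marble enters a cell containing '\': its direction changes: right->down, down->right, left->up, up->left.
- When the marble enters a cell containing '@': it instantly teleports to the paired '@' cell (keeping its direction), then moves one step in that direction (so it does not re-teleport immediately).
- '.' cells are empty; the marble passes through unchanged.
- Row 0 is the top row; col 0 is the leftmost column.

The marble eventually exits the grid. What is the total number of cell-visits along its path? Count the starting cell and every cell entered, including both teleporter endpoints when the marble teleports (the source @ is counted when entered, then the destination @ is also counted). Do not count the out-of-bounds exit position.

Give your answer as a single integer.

Step 1: enter (0,7), '/' deflects down->left, move left to (0,6)
Step 2: enter (0,6), '.' pass, move left to (0,5)
Step 3: enter (0,5), '.' pass, move left to (0,4)
Step 4: enter (0,4), '.' pass, move left to (0,3)
Step 5: enter (0,3), '.' pass, move left to (0,2)
Step 6: enter (0,2), '.' pass, move left to (0,1)
Step 7: enter (0,1), '.' pass, move left to (0,0)
Step 8: enter (0,0), '.' pass, move left to (0,-1)
Step 9: at (0,-1) — EXIT via left edge, pos 0
Path length (cell visits): 8

Answer: 8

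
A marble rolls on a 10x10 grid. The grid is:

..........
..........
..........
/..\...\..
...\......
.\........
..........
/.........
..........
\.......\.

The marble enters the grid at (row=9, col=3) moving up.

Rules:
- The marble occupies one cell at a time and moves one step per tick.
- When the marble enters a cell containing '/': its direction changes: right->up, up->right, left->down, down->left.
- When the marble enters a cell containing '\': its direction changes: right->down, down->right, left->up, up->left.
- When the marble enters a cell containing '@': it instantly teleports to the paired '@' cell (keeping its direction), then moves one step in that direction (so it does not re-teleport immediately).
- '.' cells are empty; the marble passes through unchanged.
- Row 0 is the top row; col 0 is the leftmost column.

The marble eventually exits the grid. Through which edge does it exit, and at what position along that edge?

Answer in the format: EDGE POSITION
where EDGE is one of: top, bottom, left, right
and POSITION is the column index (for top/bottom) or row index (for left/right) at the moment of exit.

Step 1: enter (9,3), '.' pass, move up to (8,3)
Step 2: enter (8,3), '.' pass, move up to (7,3)
Step 3: enter (7,3), '.' pass, move up to (6,3)
Step 4: enter (6,3), '.' pass, move up to (5,3)
Step 5: enter (5,3), '.' pass, move up to (4,3)
Step 6: enter (4,3), '\' deflects up->left, move left to (4,2)
Step 7: enter (4,2), '.' pass, move left to (4,1)
Step 8: enter (4,1), '.' pass, move left to (4,0)
Step 9: enter (4,0), '.' pass, move left to (4,-1)
Step 10: at (4,-1) — EXIT via left edge, pos 4

Answer: left 4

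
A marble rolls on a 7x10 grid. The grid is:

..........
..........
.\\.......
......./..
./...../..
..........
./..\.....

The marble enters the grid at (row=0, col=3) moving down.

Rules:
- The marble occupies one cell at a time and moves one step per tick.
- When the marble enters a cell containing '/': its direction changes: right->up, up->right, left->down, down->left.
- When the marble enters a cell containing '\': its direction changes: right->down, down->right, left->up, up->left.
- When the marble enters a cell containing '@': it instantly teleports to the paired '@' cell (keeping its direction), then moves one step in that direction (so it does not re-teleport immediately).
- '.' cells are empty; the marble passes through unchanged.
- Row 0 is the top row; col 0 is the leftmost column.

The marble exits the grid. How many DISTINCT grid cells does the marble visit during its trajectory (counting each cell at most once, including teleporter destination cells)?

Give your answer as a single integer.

Step 1: enter (0,3), '.' pass, move down to (1,3)
Step 2: enter (1,3), '.' pass, move down to (2,3)
Step 3: enter (2,3), '.' pass, move down to (3,3)
Step 4: enter (3,3), '.' pass, move down to (4,3)
Step 5: enter (4,3), '.' pass, move down to (5,3)
Step 6: enter (5,3), '.' pass, move down to (6,3)
Step 7: enter (6,3), '.' pass, move down to (7,3)
Step 8: at (7,3) — EXIT via bottom edge, pos 3
Distinct cells visited: 7 (path length 7)

Answer: 7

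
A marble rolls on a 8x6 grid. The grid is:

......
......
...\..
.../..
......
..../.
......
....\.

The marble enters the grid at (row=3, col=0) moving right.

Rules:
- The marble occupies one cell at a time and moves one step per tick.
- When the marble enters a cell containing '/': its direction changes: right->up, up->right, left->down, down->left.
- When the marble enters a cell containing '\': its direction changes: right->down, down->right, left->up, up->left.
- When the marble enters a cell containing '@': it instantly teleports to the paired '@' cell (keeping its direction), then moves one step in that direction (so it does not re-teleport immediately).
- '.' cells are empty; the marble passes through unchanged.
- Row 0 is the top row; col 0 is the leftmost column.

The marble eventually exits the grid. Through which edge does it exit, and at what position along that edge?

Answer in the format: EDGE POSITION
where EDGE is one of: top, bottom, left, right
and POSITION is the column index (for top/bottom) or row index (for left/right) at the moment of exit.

Answer: left 2

Derivation:
Step 1: enter (3,0), '.' pass, move right to (3,1)
Step 2: enter (3,1), '.' pass, move right to (3,2)
Step 3: enter (3,2), '.' pass, move right to (3,3)
Step 4: enter (3,3), '/' deflects right->up, move up to (2,3)
Step 5: enter (2,3), '\' deflects up->left, move left to (2,2)
Step 6: enter (2,2), '.' pass, move left to (2,1)
Step 7: enter (2,1), '.' pass, move left to (2,0)
Step 8: enter (2,0), '.' pass, move left to (2,-1)
Step 9: at (2,-1) — EXIT via left edge, pos 2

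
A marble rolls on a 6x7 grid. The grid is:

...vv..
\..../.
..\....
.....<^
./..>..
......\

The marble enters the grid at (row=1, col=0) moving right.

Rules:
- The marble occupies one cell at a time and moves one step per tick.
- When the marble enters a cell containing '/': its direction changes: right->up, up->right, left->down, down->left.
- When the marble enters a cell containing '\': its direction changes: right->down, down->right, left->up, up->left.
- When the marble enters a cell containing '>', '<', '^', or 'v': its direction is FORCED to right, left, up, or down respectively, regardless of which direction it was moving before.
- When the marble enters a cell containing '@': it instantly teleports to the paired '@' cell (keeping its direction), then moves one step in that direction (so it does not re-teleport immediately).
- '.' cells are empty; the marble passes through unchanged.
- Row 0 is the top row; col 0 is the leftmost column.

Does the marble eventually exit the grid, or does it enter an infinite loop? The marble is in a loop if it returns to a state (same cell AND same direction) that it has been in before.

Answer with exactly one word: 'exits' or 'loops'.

Step 1: enter (1,0), '\' deflects right->down, move down to (2,0)
Step 2: enter (2,0), '.' pass, move down to (3,0)
Step 3: enter (3,0), '.' pass, move down to (4,0)
Step 4: enter (4,0), '.' pass, move down to (5,0)
Step 5: enter (5,0), '.' pass, move down to (6,0)
Step 6: at (6,0) — EXIT via bottom edge, pos 0

Answer: exits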